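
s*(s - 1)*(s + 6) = s^3 + 5*s^2 - 6*s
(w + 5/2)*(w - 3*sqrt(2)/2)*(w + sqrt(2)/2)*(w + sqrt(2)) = w^4 + 5*w^3/2 - 7*w^2/2 - 35*w/4 - 3*sqrt(2)*w/2 - 15*sqrt(2)/4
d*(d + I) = d^2 + I*d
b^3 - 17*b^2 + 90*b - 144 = (b - 8)*(b - 6)*(b - 3)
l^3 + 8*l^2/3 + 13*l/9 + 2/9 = (l + 1/3)^2*(l + 2)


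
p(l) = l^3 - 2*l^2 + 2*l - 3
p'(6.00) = 86.00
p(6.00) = 153.00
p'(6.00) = 86.00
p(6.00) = 153.00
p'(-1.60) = 16.08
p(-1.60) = -15.42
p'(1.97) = 5.76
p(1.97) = 0.82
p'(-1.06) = 9.61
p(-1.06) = -8.56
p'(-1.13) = 10.35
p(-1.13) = -9.26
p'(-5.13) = 101.47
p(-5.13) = -200.90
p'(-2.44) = 29.62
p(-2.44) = -34.31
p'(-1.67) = 17.05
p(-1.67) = -16.58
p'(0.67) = 0.67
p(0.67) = -2.26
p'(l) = 3*l^2 - 4*l + 2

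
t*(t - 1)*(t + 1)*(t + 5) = t^4 + 5*t^3 - t^2 - 5*t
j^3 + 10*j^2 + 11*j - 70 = (j - 2)*(j + 5)*(j + 7)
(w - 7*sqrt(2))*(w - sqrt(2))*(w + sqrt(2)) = w^3 - 7*sqrt(2)*w^2 - 2*w + 14*sqrt(2)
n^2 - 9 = (n - 3)*(n + 3)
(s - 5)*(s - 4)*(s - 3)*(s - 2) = s^4 - 14*s^3 + 71*s^2 - 154*s + 120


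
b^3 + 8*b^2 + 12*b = b*(b + 2)*(b + 6)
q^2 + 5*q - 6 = (q - 1)*(q + 6)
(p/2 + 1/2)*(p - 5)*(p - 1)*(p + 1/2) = p^4/2 - 9*p^3/4 - 7*p^2/4 + 9*p/4 + 5/4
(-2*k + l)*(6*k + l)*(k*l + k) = -12*k^3*l - 12*k^3 + 4*k^2*l^2 + 4*k^2*l + k*l^3 + k*l^2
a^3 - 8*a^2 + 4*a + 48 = (a - 6)*(a - 4)*(a + 2)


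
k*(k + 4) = k^2 + 4*k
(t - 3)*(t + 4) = t^2 + t - 12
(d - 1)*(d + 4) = d^2 + 3*d - 4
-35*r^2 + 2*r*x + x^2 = (-5*r + x)*(7*r + x)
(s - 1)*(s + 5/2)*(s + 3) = s^3 + 9*s^2/2 + 2*s - 15/2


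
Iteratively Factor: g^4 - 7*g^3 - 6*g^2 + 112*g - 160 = (g - 2)*(g^3 - 5*g^2 - 16*g + 80) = (g - 5)*(g - 2)*(g^2 - 16) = (g - 5)*(g - 4)*(g - 2)*(g + 4)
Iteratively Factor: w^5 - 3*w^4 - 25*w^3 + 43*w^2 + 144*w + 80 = (w - 5)*(w^4 + 2*w^3 - 15*w^2 - 32*w - 16) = (w - 5)*(w + 1)*(w^3 + w^2 - 16*w - 16) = (w - 5)*(w - 4)*(w + 1)*(w^2 + 5*w + 4) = (w - 5)*(w - 4)*(w + 1)^2*(w + 4)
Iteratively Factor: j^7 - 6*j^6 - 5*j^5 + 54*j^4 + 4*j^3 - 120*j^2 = (j + 2)*(j^6 - 8*j^5 + 11*j^4 + 32*j^3 - 60*j^2) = (j - 5)*(j + 2)*(j^5 - 3*j^4 - 4*j^3 + 12*j^2) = j*(j - 5)*(j + 2)*(j^4 - 3*j^3 - 4*j^2 + 12*j) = j*(j - 5)*(j - 2)*(j + 2)*(j^3 - j^2 - 6*j) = j^2*(j - 5)*(j - 2)*(j + 2)*(j^2 - j - 6) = j^2*(j - 5)*(j - 3)*(j - 2)*(j + 2)*(j + 2)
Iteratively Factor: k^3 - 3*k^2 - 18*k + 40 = (k - 5)*(k^2 + 2*k - 8) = (k - 5)*(k - 2)*(k + 4)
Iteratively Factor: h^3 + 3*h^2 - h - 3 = (h - 1)*(h^2 + 4*h + 3) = (h - 1)*(h + 3)*(h + 1)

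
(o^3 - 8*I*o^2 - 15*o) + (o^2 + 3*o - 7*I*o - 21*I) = o^3 + o^2 - 8*I*o^2 - 12*o - 7*I*o - 21*I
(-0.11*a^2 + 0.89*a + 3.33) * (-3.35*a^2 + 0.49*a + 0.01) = 0.3685*a^4 - 3.0354*a^3 - 10.7205*a^2 + 1.6406*a + 0.0333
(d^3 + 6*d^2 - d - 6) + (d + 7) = d^3 + 6*d^2 + 1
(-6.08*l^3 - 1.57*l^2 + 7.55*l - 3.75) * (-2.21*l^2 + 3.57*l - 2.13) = 13.4368*l^5 - 18.2359*l^4 - 9.34*l^3 + 38.5851*l^2 - 29.469*l + 7.9875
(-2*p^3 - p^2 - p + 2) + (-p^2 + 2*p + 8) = -2*p^3 - 2*p^2 + p + 10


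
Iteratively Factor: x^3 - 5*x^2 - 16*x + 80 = (x + 4)*(x^2 - 9*x + 20) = (x - 5)*(x + 4)*(x - 4)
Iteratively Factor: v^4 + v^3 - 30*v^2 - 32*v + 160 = (v + 4)*(v^3 - 3*v^2 - 18*v + 40) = (v - 2)*(v + 4)*(v^2 - v - 20) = (v - 2)*(v + 4)^2*(v - 5)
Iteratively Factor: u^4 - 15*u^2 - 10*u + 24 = (u + 3)*(u^3 - 3*u^2 - 6*u + 8) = (u - 4)*(u + 3)*(u^2 + u - 2) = (u - 4)*(u - 1)*(u + 3)*(u + 2)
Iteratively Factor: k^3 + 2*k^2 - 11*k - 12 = (k - 3)*(k^2 + 5*k + 4) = (k - 3)*(k + 1)*(k + 4)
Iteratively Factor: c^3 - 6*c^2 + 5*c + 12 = (c - 3)*(c^2 - 3*c - 4) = (c - 3)*(c + 1)*(c - 4)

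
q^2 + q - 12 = (q - 3)*(q + 4)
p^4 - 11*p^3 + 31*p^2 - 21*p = p*(p - 7)*(p - 3)*(p - 1)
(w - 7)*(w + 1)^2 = w^3 - 5*w^2 - 13*w - 7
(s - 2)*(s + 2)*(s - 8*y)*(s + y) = s^4 - 7*s^3*y - 8*s^2*y^2 - 4*s^2 + 28*s*y + 32*y^2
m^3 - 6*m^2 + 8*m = m*(m - 4)*(m - 2)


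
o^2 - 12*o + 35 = (o - 7)*(o - 5)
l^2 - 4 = (l - 2)*(l + 2)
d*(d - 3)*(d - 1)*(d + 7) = d^4 + 3*d^3 - 25*d^2 + 21*d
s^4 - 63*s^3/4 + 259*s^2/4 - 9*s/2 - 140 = (s - 8)*(s - 7)*(s - 2)*(s + 5/4)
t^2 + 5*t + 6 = (t + 2)*(t + 3)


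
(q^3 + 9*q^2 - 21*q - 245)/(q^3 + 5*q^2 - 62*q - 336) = (q^2 + 2*q - 35)/(q^2 - 2*q - 48)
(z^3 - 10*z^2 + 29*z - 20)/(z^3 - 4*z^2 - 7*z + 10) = (z - 4)/(z + 2)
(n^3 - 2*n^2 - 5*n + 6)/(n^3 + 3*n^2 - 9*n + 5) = (n^2 - n - 6)/(n^2 + 4*n - 5)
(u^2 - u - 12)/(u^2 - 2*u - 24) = (-u^2 + u + 12)/(-u^2 + 2*u + 24)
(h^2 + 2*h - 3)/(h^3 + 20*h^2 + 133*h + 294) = (h^2 + 2*h - 3)/(h^3 + 20*h^2 + 133*h + 294)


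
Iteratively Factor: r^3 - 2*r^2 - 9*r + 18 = (r - 2)*(r^2 - 9) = (r - 3)*(r - 2)*(r + 3)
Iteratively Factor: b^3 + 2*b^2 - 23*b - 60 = (b + 4)*(b^2 - 2*b - 15) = (b + 3)*(b + 4)*(b - 5)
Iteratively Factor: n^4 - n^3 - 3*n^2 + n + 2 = (n + 1)*(n^3 - 2*n^2 - n + 2) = (n - 2)*(n + 1)*(n^2 - 1) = (n - 2)*(n - 1)*(n + 1)*(n + 1)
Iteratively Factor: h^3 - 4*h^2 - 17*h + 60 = (h - 5)*(h^2 + h - 12) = (h - 5)*(h - 3)*(h + 4)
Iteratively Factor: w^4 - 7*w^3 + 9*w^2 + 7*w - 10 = (w - 1)*(w^3 - 6*w^2 + 3*w + 10) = (w - 1)*(w + 1)*(w^2 - 7*w + 10) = (w - 5)*(w - 1)*(w + 1)*(w - 2)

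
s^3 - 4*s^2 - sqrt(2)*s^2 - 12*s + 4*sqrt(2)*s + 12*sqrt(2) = (s - 6)*(s + 2)*(s - sqrt(2))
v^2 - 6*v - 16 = (v - 8)*(v + 2)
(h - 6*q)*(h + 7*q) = h^2 + h*q - 42*q^2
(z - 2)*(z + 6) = z^2 + 4*z - 12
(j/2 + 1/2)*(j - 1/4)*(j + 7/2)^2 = j^4/2 + 31*j^3/8 + 69*j^2/8 + 119*j/32 - 49/32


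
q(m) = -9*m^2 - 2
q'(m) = -18*m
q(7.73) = -539.78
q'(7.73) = -139.14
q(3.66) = -122.56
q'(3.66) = -65.88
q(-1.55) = -23.62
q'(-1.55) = 27.90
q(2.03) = -39.09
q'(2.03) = -36.54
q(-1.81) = -31.48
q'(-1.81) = 32.58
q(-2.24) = -47.16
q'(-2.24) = 40.32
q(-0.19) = -2.32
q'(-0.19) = 3.42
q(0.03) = -2.01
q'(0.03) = -0.54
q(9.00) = -731.00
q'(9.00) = -162.00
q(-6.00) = -326.00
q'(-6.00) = 108.00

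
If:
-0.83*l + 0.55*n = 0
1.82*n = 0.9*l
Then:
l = 0.00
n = 0.00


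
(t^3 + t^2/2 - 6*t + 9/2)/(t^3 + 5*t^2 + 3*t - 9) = (t - 3/2)/(t + 3)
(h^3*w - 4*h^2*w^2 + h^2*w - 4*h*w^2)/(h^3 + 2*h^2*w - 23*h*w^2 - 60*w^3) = h*w*(h^2 - 4*h*w + h - 4*w)/(h^3 + 2*h^2*w - 23*h*w^2 - 60*w^3)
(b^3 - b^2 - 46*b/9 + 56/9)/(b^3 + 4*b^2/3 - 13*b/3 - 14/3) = (b - 4/3)/(b + 1)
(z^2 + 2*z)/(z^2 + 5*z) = (z + 2)/(z + 5)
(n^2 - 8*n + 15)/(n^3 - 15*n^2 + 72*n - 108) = (n - 5)/(n^2 - 12*n + 36)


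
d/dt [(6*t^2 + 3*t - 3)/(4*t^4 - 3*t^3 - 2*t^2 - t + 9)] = 3*(-16*t^5 - 6*t^4 + 22*t^3 - 9*t^2 + 32*t + 8)/(16*t^8 - 24*t^7 - 7*t^6 + 4*t^5 + 82*t^4 - 50*t^3 - 35*t^2 - 18*t + 81)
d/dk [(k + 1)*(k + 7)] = 2*k + 8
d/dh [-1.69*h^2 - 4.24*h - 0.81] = -3.38*h - 4.24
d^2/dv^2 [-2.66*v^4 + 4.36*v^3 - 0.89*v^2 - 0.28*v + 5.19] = -31.92*v^2 + 26.16*v - 1.78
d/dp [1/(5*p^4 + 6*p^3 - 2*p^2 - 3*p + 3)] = (-20*p^3 - 18*p^2 + 4*p + 3)/(5*p^4 + 6*p^3 - 2*p^2 - 3*p + 3)^2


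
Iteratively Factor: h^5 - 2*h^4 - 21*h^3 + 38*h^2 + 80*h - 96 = (h + 4)*(h^4 - 6*h^3 + 3*h^2 + 26*h - 24) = (h - 3)*(h + 4)*(h^3 - 3*h^2 - 6*h + 8) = (h - 3)*(h + 2)*(h + 4)*(h^2 - 5*h + 4) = (h - 4)*(h - 3)*(h + 2)*(h + 4)*(h - 1)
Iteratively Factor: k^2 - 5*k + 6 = (k - 3)*(k - 2)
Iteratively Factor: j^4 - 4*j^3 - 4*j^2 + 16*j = (j - 4)*(j^3 - 4*j) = (j - 4)*(j + 2)*(j^2 - 2*j) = j*(j - 4)*(j + 2)*(j - 2)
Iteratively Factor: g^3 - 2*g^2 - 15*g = (g + 3)*(g^2 - 5*g) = g*(g + 3)*(g - 5)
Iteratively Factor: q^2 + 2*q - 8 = (q - 2)*(q + 4)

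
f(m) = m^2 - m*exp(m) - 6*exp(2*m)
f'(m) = -m*exp(m) + 2*m - 12*exp(2*m) - exp(m)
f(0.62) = -21.50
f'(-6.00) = -11.99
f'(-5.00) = -9.97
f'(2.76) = -3049.51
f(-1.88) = 3.68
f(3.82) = -12638.08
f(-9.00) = 81.00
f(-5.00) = 25.03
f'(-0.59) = -5.09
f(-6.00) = 36.01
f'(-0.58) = -5.16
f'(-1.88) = -3.91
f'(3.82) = -25169.10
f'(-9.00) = -18.00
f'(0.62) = -43.24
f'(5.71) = -1095527.84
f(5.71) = -548447.93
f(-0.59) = -1.17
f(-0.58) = -1.22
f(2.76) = -1533.80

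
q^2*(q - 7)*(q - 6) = q^4 - 13*q^3 + 42*q^2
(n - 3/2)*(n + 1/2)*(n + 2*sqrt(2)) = n^3 - n^2 + 2*sqrt(2)*n^2 - 2*sqrt(2)*n - 3*n/4 - 3*sqrt(2)/2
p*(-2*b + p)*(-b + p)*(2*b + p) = 4*b^3*p - 4*b^2*p^2 - b*p^3 + p^4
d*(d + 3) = d^2 + 3*d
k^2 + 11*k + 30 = (k + 5)*(k + 6)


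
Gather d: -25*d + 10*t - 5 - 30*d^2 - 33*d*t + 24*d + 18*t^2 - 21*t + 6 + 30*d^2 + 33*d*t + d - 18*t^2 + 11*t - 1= 0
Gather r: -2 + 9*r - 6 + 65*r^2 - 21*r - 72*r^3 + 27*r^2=-72*r^3 + 92*r^2 - 12*r - 8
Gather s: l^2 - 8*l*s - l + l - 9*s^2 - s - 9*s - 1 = l^2 - 9*s^2 + s*(-8*l - 10) - 1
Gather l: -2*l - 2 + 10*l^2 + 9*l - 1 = 10*l^2 + 7*l - 3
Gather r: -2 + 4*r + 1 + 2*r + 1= 6*r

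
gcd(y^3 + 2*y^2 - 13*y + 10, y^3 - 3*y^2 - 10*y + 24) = y - 2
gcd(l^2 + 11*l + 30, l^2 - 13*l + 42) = 1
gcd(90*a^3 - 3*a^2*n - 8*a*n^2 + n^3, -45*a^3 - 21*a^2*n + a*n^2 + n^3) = 15*a^2 + 2*a*n - n^2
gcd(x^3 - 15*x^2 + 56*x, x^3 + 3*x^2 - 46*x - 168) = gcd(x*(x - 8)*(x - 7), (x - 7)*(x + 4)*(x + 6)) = x - 7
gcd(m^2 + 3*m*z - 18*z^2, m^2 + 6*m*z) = m + 6*z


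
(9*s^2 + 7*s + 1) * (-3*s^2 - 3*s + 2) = -27*s^4 - 48*s^3 - 6*s^2 + 11*s + 2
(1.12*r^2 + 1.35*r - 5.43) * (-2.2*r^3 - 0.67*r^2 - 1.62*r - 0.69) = -2.464*r^5 - 3.7204*r^4 + 9.2271*r^3 + 0.6783*r^2 + 7.8651*r + 3.7467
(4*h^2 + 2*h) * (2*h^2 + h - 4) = 8*h^4 + 8*h^3 - 14*h^2 - 8*h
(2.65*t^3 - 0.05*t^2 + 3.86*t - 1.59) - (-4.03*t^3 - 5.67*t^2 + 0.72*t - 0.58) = 6.68*t^3 + 5.62*t^2 + 3.14*t - 1.01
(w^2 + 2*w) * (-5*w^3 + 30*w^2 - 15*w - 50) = -5*w^5 + 20*w^4 + 45*w^3 - 80*w^2 - 100*w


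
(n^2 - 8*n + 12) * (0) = 0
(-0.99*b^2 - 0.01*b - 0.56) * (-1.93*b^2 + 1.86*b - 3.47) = 1.9107*b^4 - 1.8221*b^3 + 4.4975*b^2 - 1.0069*b + 1.9432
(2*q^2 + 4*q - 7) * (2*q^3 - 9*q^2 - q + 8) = 4*q^5 - 10*q^4 - 52*q^3 + 75*q^2 + 39*q - 56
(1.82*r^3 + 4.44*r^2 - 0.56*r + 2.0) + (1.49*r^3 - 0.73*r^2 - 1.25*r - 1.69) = 3.31*r^3 + 3.71*r^2 - 1.81*r + 0.31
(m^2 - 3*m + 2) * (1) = m^2 - 3*m + 2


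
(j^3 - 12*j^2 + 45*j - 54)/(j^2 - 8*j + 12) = (j^2 - 6*j + 9)/(j - 2)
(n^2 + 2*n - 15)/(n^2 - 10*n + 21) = (n + 5)/(n - 7)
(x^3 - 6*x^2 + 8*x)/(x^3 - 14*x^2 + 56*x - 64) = x/(x - 8)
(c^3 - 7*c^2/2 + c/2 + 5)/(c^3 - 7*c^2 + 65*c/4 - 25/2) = 2*(c + 1)/(2*c - 5)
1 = 1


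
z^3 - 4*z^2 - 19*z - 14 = (z - 7)*(z + 1)*(z + 2)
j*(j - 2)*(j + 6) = j^3 + 4*j^2 - 12*j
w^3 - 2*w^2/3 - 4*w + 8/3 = (w - 2)*(w - 2/3)*(w + 2)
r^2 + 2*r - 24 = (r - 4)*(r + 6)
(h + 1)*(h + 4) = h^2 + 5*h + 4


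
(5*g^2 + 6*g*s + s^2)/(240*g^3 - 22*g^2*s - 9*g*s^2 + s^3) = (g + s)/(48*g^2 - 14*g*s + s^2)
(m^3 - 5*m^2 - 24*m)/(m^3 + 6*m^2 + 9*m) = (m - 8)/(m + 3)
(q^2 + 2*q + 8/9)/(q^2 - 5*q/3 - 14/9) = (3*q + 4)/(3*q - 7)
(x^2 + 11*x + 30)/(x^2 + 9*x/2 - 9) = 2*(x + 5)/(2*x - 3)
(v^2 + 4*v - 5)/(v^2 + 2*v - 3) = (v + 5)/(v + 3)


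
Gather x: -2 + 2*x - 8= 2*x - 10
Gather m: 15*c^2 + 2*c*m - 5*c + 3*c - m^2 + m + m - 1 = 15*c^2 - 2*c - m^2 + m*(2*c + 2) - 1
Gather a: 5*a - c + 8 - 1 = 5*a - c + 7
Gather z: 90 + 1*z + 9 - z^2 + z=-z^2 + 2*z + 99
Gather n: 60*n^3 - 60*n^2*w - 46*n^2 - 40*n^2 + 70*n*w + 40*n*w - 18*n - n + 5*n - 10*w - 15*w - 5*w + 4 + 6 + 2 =60*n^3 + n^2*(-60*w - 86) + n*(110*w - 14) - 30*w + 12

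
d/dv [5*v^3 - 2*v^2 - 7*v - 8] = 15*v^2 - 4*v - 7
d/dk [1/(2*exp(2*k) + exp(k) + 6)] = (-4*exp(k) - 1)*exp(k)/(2*exp(2*k) + exp(k) + 6)^2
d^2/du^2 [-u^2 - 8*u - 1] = -2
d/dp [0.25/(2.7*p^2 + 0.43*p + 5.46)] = (-1.35*p - 0.1075)/(2.7*p^2 + 0.43*p + 5.46)^2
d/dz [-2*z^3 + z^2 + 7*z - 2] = -6*z^2 + 2*z + 7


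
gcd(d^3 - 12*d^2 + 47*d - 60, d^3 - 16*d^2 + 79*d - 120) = d^2 - 8*d + 15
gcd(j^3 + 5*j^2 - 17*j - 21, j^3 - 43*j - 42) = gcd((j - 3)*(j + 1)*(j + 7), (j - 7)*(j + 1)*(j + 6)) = j + 1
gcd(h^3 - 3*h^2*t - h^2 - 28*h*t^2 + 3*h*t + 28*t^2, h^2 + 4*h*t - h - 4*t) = h^2 + 4*h*t - h - 4*t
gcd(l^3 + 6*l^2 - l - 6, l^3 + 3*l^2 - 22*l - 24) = l^2 + 7*l + 6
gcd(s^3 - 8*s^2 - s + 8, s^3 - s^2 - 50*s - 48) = s^2 - 7*s - 8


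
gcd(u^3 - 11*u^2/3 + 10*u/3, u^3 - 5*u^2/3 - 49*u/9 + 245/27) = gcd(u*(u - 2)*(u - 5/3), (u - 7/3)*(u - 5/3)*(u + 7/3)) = u - 5/3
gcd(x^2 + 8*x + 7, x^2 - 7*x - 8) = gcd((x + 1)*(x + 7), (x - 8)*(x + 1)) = x + 1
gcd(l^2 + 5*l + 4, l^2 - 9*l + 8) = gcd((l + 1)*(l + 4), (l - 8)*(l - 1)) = 1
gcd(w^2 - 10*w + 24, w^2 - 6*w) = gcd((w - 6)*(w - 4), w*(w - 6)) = w - 6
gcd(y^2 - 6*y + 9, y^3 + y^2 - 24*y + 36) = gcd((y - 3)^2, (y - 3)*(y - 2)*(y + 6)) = y - 3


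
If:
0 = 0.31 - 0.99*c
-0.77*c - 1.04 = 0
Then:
No Solution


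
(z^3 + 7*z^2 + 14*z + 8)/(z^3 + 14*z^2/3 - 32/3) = 3*(z + 1)/(3*z - 4)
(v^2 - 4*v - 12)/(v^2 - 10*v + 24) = (v + 2)/(v - 4)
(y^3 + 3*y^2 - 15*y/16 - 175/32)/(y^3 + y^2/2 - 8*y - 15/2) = (y^2 + y/2 - 35/16)/(y^2 - 2*y - 3)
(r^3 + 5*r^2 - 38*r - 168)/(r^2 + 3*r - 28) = (r^2 - 2*r - 24)/(r - 4)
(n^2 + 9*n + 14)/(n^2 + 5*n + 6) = (n + 7)/(n + 3)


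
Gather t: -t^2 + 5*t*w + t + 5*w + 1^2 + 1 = -t^2 + t*(5*w + 1) + 5*w + 2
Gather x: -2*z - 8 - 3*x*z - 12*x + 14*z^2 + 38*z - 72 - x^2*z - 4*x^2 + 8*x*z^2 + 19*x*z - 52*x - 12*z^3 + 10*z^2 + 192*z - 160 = x^2*(-z - 4) + x*(8*z^2 + 16*z - 64) - 12*z^3 + 24*z^2 + 228*z - 240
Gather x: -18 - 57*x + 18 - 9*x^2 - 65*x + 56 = -9*x^2 - 122*x + 56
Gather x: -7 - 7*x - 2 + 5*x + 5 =-2*x - 4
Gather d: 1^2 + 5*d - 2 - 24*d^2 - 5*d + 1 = -24*d^2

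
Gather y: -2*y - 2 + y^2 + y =y^2 - y - 2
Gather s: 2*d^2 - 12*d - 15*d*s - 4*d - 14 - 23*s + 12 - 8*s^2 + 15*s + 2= 2*d^2 - 16*d - 8*s^2 + s*(-15*d - 8)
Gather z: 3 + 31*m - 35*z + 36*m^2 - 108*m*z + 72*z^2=36*m^2 + 31*m + 72*z^2 + z*(-108*m - 35) + 3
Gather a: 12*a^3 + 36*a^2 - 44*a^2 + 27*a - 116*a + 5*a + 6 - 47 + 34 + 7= 12*a^3 - 8*a^2 - 84*a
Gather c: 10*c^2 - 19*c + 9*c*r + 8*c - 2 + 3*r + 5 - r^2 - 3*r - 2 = 10*c^2 + c*(9*r - 11) - r^2 + 1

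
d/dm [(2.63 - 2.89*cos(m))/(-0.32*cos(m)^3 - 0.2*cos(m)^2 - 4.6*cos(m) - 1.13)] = (1.8496*cos(m)^3 - 1.9468*cos(m)^2 - 1.052*cos(m) - 15.3637)*sin(m)/(0.1024*cos(m)^6 + 0.128*cos(m)^5 + 2.984*cos(m)^4 + 2.5632*cos(m)^3 + 21.612*cos(m)^2 + 10.396*cos(m) + 1.2769)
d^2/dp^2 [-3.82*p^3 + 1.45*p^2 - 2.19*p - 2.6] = 2.9 - 22.92*p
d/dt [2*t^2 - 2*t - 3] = 4*t - 2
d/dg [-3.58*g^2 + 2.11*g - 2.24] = 2.11 - 7.16*g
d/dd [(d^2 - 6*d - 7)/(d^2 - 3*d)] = (3*d^2 + 14*d - 21)/(d^2*(d^2 - 6*d + 9))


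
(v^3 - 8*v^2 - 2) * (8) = 8*v^3 - 64*v^2 - 16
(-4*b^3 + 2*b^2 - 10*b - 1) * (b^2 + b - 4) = -4*b^5 - 2*b^4 + 8*b^3 - 19*b^2 + 39*b + 4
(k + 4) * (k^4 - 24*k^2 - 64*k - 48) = k^5 + 4*k^4 - 24*k^3 - 160*k^2 - 304*k - 192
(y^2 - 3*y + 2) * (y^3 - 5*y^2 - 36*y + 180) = y^5 - 8*y^4 - 19*y^3 + 278*y^2 - 612*y + 360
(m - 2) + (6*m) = 7*m - 2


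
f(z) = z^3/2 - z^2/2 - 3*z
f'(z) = 3*z^2/2 - z - 3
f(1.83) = -4.10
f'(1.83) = 0.19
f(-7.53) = -219.24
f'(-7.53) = 89.58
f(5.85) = 65.44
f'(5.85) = 42.48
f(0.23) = -0.71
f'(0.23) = -3.15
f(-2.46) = -3.09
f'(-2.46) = 8.54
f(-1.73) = 1.10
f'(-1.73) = 3.22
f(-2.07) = -0.37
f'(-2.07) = 5.50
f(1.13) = -3.31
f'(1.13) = -2.21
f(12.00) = 756.00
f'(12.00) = 201.00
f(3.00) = 0.00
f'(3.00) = 7.50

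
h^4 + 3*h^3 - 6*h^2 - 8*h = h*(h - 2)*(h + 1)*(h + 4)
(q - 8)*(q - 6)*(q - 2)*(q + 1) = q^4 - 15*q^3 + 60*q^2 - 20*q - 96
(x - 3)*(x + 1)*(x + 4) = x^3 + 2*x^2 - 11*x - 12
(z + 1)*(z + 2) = z^2 + 3*z + 2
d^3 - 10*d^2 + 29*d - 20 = (d - 5)*(d - 4)*(d - 1)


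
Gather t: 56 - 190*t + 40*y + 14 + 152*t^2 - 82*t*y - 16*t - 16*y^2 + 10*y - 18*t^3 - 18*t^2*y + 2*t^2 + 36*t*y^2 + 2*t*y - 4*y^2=-18*t^3 + t^2*(154 - 18*y) + t*(36*y^2 - 80*y - 206) - 20*y^2 + 50*y + 70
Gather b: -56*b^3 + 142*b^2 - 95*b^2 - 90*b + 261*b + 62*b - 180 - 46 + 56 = -56*b^3 + 47*b^2 + 233*b - 170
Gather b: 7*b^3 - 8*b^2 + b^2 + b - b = 7*b^3 - 7*b^2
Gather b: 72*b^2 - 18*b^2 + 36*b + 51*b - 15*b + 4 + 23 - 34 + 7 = 54*b^2 + 72*b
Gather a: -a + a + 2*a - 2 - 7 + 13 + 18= 2*a + 22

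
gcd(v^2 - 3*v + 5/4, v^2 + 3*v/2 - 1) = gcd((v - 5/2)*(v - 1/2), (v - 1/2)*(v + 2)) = v - 1/2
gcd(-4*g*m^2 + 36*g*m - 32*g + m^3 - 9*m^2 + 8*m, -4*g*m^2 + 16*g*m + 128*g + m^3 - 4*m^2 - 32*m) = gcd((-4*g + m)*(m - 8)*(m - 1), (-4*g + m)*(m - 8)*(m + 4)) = 4*g*m - 32*g - m^2 + 8*m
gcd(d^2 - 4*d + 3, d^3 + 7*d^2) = 1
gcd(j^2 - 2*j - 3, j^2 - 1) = j + 1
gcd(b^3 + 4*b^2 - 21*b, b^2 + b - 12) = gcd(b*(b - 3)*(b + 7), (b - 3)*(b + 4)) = b - 3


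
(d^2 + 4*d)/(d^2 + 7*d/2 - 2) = 2*d/(2*d - 1)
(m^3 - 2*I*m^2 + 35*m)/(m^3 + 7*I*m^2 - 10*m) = (m - 7*I)/(m + 2*I)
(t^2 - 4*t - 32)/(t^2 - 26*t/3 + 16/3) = 3*(t + 4)/(3*t - 2)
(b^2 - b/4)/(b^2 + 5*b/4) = (4*b - 1)/(4*b + 5)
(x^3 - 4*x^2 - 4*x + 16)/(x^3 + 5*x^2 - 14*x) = (x^2 - 2*x - 8)/(x*(x + 7))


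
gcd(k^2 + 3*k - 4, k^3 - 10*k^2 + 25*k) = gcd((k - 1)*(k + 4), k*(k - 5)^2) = 1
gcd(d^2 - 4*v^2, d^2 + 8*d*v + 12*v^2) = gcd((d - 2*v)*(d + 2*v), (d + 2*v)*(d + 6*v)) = d + 2*v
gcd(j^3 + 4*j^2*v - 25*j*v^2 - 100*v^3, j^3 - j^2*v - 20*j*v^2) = -j^2 + j*v + 20*v^2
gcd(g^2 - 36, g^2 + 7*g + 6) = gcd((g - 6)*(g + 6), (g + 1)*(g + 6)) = g + 6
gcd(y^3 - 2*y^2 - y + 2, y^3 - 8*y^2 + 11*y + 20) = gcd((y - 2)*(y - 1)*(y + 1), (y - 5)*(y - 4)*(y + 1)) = y + 1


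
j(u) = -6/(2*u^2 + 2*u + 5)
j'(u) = -6*(-4*u - 2)/(2*u^2 + 2*u + 5)^2 = 12*(2*u + 1)/(2*u^2 + 2*u + 5)^2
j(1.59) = -0.45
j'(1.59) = 0.29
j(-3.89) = -0.22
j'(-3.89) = -0.11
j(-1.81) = -0.76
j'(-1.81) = -0.50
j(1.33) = -0.54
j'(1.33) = 0.35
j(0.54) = -0.90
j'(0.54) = 0.56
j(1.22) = -0.58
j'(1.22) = 0.38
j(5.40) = -0.08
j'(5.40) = 0.03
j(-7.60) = -0.06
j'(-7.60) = -0.02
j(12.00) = -0.02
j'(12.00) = 0.00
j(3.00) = -0.21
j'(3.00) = 0.10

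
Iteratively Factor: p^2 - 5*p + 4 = (p - 1)*(p - 4)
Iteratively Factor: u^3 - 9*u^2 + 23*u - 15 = (u - 5)*(u^2 - 4*u + 3) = (u - 5)*(u - 1)*(u - 3)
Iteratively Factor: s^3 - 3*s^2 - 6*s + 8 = (s - 1)*(s^2 - 2*s - 8) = (s - 1)*(s + 2)*(s - 4)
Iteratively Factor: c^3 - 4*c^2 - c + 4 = (c - 4)*(c^2 - 1) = (c - 4)*(c + 1)*(c - 1)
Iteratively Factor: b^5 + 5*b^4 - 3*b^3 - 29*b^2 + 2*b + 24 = (b + 4)*(b^4 + b^3 - 7*b^2 - b + 6) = (b + 1)*(b + 4)*(b^3 - 7*b + 6) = (b - 1)*(b + 1)*(b + 4)*(b^2 + b - 6) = (b - 2)*(b - 1)*(b + 1)*(b + 4)*(b + 3)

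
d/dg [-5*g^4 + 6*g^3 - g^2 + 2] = 2*g*(-10*g^2 + 9*g - 1)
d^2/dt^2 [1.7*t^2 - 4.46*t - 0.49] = 3.40000000000000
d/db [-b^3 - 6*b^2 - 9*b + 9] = -3*b^2 - 12*b - 9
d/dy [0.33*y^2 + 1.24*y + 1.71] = 0.66*y + 1.24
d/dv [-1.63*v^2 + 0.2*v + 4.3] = 0.2 - 3.26*v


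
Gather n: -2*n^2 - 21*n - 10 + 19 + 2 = -2*n^2 - 21*n + 11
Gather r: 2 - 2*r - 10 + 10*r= 8*r - 8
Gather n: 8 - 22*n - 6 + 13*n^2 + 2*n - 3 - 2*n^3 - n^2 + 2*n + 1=-2*n^3 + 12*n^2 - 18*n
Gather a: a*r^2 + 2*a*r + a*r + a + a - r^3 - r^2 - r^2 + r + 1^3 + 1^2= a*(r^2 + 3*r + 2) - r^3 - 2*r^2 + r + 2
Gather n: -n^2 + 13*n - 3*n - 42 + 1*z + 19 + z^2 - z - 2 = -n^2 + 10*n + z^2 - 25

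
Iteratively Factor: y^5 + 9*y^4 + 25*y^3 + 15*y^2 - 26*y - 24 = (y - 1)*(y^4 + 10*y^3 + 35*y^2 + 50*y + 24) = (y - 1)*(y + 4)*(y^3 + 6*y^2 + 11*y + 6) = (y - 1)*(y + 1)*(y + 4)*(y^2 + 5*y + 6) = (y - 1)*(y + 1)*(y + 2)*(y + 4)*(y + 3)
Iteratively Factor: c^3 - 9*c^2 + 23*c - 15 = (c - 1)*(c^2 - 8*c + 15) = (c - 5)*(c - 1)*(c - 3)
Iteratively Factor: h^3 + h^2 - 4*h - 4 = (h - 2)*(h^2 + 3*h + 2) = (h - 2)*(h + 1)*(h + 2)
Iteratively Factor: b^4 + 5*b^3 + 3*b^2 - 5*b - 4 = (b - 1)*(b^3 + 6*b^2 + 9*b + 4) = (b - 1)*(b + 1)*(b^2 + 5*b + 4) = (b - 1)*(b + 1)^2*(b + 4)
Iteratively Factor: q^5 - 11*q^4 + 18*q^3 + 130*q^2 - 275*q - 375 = (q - 5)*(q^4 - 6*q^3 - 12*q^2 + 70*q + 75) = (q - 5)*(q + 3)*(q^3 - 9*q^2 + 15*q + 25) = (q - 5)*(q + 1)*(q + 3)*(q^2 - 10*q + 25) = (q - 5)^2*(q + 1)*(q + 3)*(q - 5)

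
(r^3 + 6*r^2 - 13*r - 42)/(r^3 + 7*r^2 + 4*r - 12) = (r^2 + 4*r - 21)/(r^2 + 5*r - 6)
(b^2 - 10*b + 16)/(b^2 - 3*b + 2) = (b - 8)/(b - 1)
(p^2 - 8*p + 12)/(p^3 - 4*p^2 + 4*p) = (p - 6)/(p*(p - 2))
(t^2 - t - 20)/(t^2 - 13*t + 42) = (t^2 - t - 20)/(t^2 - 13*t + 42)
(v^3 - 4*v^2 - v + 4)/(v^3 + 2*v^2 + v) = (v^2 - 5*v + 4)/(v*(v + 1))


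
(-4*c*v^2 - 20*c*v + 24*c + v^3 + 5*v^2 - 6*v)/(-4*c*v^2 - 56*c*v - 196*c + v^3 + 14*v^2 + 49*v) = (v^2 + 5*v - 6)/(v^2 + 14*v + 49)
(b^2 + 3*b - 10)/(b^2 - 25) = (b - 2)/(b - 5)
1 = 1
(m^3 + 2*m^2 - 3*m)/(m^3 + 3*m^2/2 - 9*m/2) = 2*(m - 1)/(2*m - 3)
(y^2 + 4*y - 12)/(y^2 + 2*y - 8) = (y + 6)/(y + 4)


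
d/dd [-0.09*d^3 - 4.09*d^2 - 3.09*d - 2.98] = -0.27*d^2 - 8.18*d - 3.09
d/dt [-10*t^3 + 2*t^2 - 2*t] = -30*t^2 + 4*t - 2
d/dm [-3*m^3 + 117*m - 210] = 117 - 9*m^2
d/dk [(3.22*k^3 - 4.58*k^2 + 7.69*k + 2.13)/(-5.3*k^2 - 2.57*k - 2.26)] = (-17.066*k^4 - 16.5508*k^3 + 30.696*k^2 + 43.2796*k - 11.9053)/(28.09*k^4 + 27.242*k^3 + 30.5609*k^2 + 11.6164*k + 5.1076)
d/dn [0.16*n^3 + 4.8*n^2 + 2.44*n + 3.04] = 0.48*n^2 + 9.6*n + 2.44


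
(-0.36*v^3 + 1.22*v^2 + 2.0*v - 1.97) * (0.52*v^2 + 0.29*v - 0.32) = -0.1872*v^5 + 0.53*v^4 + 1.509*v^3 - 0.8348*v^2 - 1.2113*v + 0.6304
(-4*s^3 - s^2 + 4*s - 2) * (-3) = 12*s^3 + 3*s^2 - 12*s + 6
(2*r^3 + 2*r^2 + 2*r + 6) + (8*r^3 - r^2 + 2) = 10*r^3 + r^2 + 2*r + 8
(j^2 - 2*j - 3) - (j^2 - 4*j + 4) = 2*j - 7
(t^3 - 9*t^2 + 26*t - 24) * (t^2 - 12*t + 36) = t^5 - 21*t^4 + 170*t^3 - 660*t^2 + 1224*t - 864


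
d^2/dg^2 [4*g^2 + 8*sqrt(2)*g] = 8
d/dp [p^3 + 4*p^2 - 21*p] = 3*p^2 + 8*p - 21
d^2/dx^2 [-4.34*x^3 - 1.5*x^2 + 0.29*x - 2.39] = -26.04*x - 3.0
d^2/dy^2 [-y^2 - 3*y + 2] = -2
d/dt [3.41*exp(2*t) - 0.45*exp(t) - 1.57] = (6.82*exp(t) - 0.45)*exp(t)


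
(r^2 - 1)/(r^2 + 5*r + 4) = (r - 1)/(r + 4)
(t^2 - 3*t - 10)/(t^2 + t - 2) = (t - 5)/(t - 1)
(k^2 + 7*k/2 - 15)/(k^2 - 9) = (k^2 + 7*k/2 - 15)/(k^2 - 9)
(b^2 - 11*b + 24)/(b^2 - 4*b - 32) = (b - 3)/(b + 4)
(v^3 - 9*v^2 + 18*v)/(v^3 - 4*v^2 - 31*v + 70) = v*(v^2 - 9*v + 18)/(v^3 - 4*v^2 - 31*v + 70)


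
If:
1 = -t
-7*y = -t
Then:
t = -1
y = -1/7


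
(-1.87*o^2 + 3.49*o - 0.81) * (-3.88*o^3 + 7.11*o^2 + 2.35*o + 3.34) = 7.2556*o^5 - 26.8369*o^4 + 23.5622*o^3 - 3.8034*o^2 + 9.7531*o - 2.7054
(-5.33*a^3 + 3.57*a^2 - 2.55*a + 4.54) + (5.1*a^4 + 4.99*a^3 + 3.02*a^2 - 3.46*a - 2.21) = 5.1*a^4 - 0.34*a^3 + 6.59*a^2 - 6.01*a + 2.33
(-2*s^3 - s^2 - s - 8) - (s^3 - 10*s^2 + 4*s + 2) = -3*s^3 + 9*s^2 - 5*s - 10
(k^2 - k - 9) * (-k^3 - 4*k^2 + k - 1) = -k^5 - 3*k^4 + 14*k^3 + 34*k^2 - 8*k + 9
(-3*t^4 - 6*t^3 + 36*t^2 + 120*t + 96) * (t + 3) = -3*t^5 - 15*t^4 + 18*t^3 + 228*t^2 + 456*t + 288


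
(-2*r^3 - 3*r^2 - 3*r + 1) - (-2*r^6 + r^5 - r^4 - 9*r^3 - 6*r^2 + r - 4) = 2*r^6 - r^5 + r^4 + 7*r^3 + 3*r^2 - 4*r + 5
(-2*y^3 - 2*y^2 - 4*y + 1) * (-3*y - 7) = 6*y^4 + 20*y^3 + 26*y^2 + 25*y - 7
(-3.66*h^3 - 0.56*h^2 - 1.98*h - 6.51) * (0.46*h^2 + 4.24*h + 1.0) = -1.6836*h^5 - 15.776*h^4 - 6.9452*h^3 - 11.9498*h^2 - 29.5824*h - 6.51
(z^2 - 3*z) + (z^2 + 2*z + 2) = 2*z^2 - z + 2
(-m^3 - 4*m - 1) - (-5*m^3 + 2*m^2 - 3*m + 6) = 4*m^3 - 2*m^2 - m - 7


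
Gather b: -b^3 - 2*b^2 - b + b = -b^3 - 2*b^2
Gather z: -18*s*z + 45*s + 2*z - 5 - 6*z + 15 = 45*s + z*(-18*s - 4) + 10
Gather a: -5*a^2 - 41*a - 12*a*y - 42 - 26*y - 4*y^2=-5*a^2 + a*(-12*y - 41) - 4*y^2 - 26*y - 42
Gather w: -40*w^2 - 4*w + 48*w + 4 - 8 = -40*w^2 + 44*w - 4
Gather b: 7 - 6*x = 7 - 6*x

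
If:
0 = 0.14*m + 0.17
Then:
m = -1.21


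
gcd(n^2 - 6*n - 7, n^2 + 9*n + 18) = 1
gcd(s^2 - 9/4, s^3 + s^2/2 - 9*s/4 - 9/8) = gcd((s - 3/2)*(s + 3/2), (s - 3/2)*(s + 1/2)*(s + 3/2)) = s^2 - 9/4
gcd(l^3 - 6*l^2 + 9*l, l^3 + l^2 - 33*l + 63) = l^2 - 6*l + 9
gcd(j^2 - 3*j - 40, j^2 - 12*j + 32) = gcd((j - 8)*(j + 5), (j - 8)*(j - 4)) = j - 8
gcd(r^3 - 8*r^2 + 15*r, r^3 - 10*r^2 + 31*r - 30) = r^2 - 8*r + 15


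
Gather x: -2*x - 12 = -2*x - 12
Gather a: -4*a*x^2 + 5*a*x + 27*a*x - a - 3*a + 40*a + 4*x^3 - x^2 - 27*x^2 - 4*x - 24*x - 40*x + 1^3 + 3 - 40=a*(-4*x^2 + 32*x + 36) + 4*x^3 - 28*x^2 - 68*x - 36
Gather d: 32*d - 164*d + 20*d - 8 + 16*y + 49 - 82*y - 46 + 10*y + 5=-112*d - 56*y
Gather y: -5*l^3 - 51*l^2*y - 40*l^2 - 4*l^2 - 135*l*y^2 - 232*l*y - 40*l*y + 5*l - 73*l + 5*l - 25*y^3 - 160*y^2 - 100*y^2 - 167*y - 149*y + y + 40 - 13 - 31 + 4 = -5*l^3 - 44*l^2 - 63*l - 25*y^3 + y^2*(-135*l - 260) + y*(-51*l^2 - 272*l - 315)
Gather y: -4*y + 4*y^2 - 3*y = 4*y^2 - 7*y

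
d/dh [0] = 0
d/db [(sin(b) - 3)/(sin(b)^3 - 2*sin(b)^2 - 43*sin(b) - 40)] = (-2*sin(b)^3 + 11*sin(b)^2 - 12*sin(b) - 169)*cos(b)/((sin(b) - 8)^2*(sin(b) + 1)^2*(sin(b) + 5)^2)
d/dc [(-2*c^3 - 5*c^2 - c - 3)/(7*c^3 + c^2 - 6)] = (33*c^4 + 14*c^3 + 100*c^2 + 66*c + 6)/(49*c^6 + 14*c^5 + c^4 - 84*c^3 - 12*c^2 + 36)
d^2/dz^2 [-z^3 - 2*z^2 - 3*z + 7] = -6*z - 4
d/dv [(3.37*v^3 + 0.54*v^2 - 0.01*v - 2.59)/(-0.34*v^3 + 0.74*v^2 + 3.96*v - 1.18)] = (2.6774*v^4 + 26.6836*v^3 - 12.4258*v^2 + 2.5588*v + 10.2682)/(0.1156*v^6 - 0.5032*v^5 - 2.1452*v^4 + 6.6632*v^3 + 13.9352*v^2 - 9.3456*v + 1.3924)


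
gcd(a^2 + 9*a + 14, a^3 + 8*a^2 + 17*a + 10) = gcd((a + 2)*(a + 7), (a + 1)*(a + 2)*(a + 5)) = a + 2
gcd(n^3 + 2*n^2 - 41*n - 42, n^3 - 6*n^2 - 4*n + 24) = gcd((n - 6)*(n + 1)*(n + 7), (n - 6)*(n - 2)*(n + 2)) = n - 6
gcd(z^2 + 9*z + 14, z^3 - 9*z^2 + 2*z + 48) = z + 2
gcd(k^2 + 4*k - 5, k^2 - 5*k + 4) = k - 1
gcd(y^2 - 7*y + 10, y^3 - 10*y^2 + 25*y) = y - 5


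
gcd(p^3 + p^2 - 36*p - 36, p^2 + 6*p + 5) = p + 1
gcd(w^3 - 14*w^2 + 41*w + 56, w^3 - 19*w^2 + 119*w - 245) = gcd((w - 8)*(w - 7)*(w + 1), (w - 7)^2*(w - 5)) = w - 7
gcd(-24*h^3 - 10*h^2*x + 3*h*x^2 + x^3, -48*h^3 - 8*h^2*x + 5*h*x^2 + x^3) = -12*h^2 + h*x + x^2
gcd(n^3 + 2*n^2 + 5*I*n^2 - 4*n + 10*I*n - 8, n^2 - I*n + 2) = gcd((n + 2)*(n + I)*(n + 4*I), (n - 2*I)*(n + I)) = n + I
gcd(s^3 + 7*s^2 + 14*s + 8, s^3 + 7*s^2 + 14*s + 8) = s^3 + 7*s^2 + 14*s + 8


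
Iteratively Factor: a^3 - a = (a)*(a^2 - 1) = a*(a + 1)*(a - 1)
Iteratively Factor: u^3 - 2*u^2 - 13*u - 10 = (u - 5)*(u^2 + 3*u + 2) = (u - 5)*(u + 2)*(u + 1)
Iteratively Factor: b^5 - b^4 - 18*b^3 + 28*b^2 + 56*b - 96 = (b - 2)*(b^4 + b^3 - 16*b^2 - 4*b + 48) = (b - 2)^2*(b^3 + 3*b^2 - 10*b - 24) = (b - 2)^2*(b + 4)*(b^2 - b - 6) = (b - 2)^2*(b + 2)*(b + 4)*(b - 3)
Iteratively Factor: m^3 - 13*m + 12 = (m + 4)*(m^2 - 4*m + 3) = (m - 3)*(m + 4)*(m - 1)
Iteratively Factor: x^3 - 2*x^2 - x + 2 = (x + 1)*(x^2 - 3*x + 2) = (x - 1)*(x + 1)*(x - 2)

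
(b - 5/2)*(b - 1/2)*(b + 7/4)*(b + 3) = b^4 + 7*b^3/4 - 31*b^2/4 - 157*b/16 + 105/16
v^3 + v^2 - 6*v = v*(v - 2)*(v + 3)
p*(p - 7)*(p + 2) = p^3 - 5*p^2 - 14*p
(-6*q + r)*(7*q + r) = -42*q^2 + q*r + r^2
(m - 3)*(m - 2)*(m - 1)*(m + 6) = m^4 - 25*m^2 + 60*m - 36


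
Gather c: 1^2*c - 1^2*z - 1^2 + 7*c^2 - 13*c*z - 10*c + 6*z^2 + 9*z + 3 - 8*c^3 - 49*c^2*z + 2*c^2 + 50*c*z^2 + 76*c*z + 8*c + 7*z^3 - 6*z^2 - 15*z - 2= -8*c^3 + c^2*(9 - 49*z) + c*(50*z^2 + 63*z - 1) + 7*z^3 - 7*z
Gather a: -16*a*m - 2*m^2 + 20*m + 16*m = -16*a*m - 2*m^2 + 36*m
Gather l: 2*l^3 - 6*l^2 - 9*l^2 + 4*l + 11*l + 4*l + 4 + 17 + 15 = 2*l^3 - 15*l^2 + 19*l + 36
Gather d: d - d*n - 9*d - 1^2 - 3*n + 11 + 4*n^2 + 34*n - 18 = d*(-n - 8) + 4*n^2 + 31*n - 8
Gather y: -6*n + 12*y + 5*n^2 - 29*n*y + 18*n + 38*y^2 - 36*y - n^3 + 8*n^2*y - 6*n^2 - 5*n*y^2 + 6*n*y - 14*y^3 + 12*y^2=-n^3 - n^2 + 12*n - 14*y^3 + y^2*(50 - 5*n) + y*(8*n^2 - 23*n - 24)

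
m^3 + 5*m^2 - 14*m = m*(m - 2)*(m + 7)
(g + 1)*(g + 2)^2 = g^3 + 5*g^2 + 8*g + 4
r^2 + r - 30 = (r - 5)*(r + 6)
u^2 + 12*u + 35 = (u + 5)*(u + 7)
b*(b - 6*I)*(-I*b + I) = -I*b^3 - 6*b^2 + I*b^2 + 6*b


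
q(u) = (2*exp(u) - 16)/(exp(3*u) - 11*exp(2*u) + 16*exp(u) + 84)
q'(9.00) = 0.00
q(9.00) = 0.00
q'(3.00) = -0.01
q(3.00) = 0.01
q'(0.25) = 0.01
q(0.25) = -0.15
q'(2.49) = -0.04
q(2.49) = 0.02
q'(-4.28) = 0.00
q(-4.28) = -0.19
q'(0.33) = 0.01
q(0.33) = -0.15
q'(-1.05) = 0.01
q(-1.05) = -0.17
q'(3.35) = -0.01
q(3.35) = 0.00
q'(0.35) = 0.01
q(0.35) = -0.15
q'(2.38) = -0.05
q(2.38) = 0.02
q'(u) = (2*exp(u) - 16)*(-3*exp(3*u) + 22*exp(2*u) - 16*exp(u))/(exp(3*u) - 11*exp(2*u) + 16*exp(u) + 84)^2 + 2*exp(u)/(exp(3*u) - 11*exp(2*u) + 16*exp(u) + 84)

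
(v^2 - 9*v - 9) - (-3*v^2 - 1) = 4*v^2 - 9*v - 8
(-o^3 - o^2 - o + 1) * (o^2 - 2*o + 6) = -o^5 + o^4 - 5*o^3 - 3*o^2 - 8*o + 6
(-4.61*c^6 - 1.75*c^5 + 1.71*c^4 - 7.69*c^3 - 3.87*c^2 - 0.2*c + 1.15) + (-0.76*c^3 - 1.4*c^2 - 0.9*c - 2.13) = -4.61*c^6 - 1.75*c^5 + 1.71*c^4 - 8.45*c^3 - 5.27*c^2 - 1.1*c - 0.98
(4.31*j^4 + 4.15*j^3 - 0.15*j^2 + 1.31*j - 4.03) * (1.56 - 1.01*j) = -4.3531*j^5 + 2.5321*j^4 + 6.6255*j^3 - 1.5571*j^2 + 6.1139*j - 6.2868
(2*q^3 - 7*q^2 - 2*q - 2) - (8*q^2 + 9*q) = 2*q^3 - 15*q^2 - 11*q - 2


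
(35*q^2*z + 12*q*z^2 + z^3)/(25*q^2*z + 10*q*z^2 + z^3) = (7*q + z)/(5*q + z)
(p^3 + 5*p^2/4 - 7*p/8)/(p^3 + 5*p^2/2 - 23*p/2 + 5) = p*(4*p + 7)/(4*(p^2 + 3*p - 10))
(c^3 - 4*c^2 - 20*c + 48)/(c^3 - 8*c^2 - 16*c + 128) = (c^2 - 8*c + 12)/(c^2 - 12*c + 32)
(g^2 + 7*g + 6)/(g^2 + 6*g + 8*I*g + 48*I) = (g + 1)/(g + 8*I)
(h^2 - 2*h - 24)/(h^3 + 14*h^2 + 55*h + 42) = (h^2 - 2*h - 24)/(h^3 + 14*h^2 + 55*h + 42)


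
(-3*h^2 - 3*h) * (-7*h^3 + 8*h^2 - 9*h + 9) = 21*h^5 - 3*h^4 + 3*h^3 - 27*h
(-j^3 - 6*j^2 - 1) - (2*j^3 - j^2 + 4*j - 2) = -3*j^3 - 5*j^2 - 4*j + 1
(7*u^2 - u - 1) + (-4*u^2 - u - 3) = 3*u^2 - 2*u - 4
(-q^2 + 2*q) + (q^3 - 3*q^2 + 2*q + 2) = q^3 - 4*q^2 + 4*q + 2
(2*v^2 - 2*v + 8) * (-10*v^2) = -20*v^4 + 20*v^3 - 80*v^2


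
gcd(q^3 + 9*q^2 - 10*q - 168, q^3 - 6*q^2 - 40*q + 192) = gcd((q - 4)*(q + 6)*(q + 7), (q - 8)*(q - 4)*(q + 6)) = q^2 + 2*q - 24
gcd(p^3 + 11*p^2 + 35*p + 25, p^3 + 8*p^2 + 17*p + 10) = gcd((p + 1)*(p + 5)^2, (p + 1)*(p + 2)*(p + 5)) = p^2 + 6*p + 5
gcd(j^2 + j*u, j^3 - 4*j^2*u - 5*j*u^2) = j^2 + j*u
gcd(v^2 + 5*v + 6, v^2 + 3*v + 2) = v + 2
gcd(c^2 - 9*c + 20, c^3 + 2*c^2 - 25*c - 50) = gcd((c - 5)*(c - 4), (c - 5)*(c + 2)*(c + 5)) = c - 5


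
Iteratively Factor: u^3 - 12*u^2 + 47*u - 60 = (u - 5)*(u^2 - 7*u + 12) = (u - 5)*(u - 4)*(u - 3)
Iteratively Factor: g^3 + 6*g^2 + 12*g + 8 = (g + 2)*(g^2 + 4*g + 4) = (g + 2)^2*(g + 2)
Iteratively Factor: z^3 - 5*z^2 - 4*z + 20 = (z - 5)*(z^2 - 4) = (z - 5)*(z - 2)*(z + 2)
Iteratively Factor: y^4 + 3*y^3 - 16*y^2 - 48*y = (y + 3)*(y^3 - 16*y) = y*(y + 3)*(y^2 - 16) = y*(y + 3)*(y + 4)*(y - 4)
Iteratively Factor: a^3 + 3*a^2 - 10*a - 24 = (a + 4)*(a^2 - a - 6) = (a - 3)*(a + 4)*(a + 2)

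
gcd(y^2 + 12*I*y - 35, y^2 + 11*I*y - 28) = y + 7*I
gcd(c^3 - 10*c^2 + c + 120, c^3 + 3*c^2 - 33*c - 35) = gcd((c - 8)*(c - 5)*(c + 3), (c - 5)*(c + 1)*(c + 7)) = c - 5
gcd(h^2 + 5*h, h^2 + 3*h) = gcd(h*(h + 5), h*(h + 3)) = h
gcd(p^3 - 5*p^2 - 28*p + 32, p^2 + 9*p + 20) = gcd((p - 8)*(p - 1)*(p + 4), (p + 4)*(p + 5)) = p + 4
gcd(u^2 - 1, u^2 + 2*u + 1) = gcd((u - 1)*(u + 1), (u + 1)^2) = u + 1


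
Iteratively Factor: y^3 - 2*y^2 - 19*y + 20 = (y + 4)*(y^2 - 6*y + 5) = (y - 1)*(y + 4)*(y - 5)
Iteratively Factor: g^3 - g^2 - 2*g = (g - 2)*(g^2 + g) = g*(g - 2)*(g + 1)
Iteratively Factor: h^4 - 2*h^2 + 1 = (h - 1)*(h^3 + h^2 - h - 1) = (h - 1)*(h + 1)*(h^2 - 1) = (h - 1)^2*(h + 1)*(h + 1)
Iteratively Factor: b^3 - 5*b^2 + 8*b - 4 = (b - 2)*(b^2 - 3*b + 2) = (b - 2)^2*(b - 1)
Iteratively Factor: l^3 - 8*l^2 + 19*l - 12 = (l - 3)*(l^2 - 5*l + 4) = (l - 4)*(l - 3)*(l - 1)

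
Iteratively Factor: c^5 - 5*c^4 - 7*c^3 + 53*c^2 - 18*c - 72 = (c - 4)*(c^4 - c^3 - 11*c^2 + 9*c + 18) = (c - 4)*(c + 3)*(c^3 - 4*c^2 + c + 6) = (c - 4)*(c - 3)*(c + 3)*(c^2 - c - 2) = (c - 4)*(c - 3)*(c + 1)*(c + 3)*(c - 2)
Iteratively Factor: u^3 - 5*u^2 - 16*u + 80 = (u - 5)*(u^2 - 16) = (u - 5)*(u - 4)*(u + 4)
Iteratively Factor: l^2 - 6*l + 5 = (l - 5)*(l - 1)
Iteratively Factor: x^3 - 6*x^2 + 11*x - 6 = (x - 2)*(x^2 - 4*x + 3) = (x - 2)*(x - 1)*(x - 3)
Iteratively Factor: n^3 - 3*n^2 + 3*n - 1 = (n - 1)*(n^2 - 2*n + 1) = (n - 1)^2*(n - 1)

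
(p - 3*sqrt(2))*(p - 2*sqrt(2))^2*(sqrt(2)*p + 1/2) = sqrt(2)*p^4 - 27*p^3/2 + 57*sqrt(2)*p^2/2 - 32*p - 12*sqrt(2)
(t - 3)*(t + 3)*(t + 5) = t^3 + 5*t^2 - 9*t - 45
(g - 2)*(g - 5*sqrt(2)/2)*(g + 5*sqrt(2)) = g^3 - 2*g^2 + 5*sqrt(2)*g^2/2 - 25*g - 5*sqrt(2)*g + 50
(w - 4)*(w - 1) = w^2 - 5*w + 4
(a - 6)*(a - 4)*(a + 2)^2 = a^4 - 6*a^3 - 12*a^2 + 56*a + 96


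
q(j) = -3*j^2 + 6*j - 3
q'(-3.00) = 24.00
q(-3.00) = -48.00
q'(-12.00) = 78.00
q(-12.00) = -507.00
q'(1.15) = -0.90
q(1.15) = -0.07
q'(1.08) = -0.48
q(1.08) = -0.02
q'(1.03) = -0.18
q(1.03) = -0.00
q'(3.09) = -12.54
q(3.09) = -13.10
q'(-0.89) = 11.34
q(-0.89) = -10.72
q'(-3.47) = 26.82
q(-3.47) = -59.94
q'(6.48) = -32.88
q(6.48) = -90.09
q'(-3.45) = 26.70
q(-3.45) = -59.41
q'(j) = 6 - 6*j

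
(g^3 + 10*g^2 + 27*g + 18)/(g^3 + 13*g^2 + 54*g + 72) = (g + 1)/(g + 4)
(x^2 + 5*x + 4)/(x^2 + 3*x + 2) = (x + 4)/(x + 2)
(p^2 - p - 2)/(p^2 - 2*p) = (p + 1)/p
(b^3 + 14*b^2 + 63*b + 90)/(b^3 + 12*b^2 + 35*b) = (b^2 + 9*b + 18)/(b*(b + 7))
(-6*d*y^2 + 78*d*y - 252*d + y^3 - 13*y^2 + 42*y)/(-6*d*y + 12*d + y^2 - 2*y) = (y^2 - 13*y + 42)/(y - 2)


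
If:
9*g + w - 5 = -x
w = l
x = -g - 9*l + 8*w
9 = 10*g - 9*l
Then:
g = 5/8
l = -11/36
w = -11/36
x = -23/72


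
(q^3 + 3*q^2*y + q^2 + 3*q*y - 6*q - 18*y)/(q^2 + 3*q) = q + 3*y - 2 - 6*y/q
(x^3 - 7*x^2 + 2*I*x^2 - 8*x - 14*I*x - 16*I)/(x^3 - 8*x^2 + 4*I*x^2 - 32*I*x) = (x^2 + x*(1 + 2*I) + 2*I)/(x*(x + 4*I))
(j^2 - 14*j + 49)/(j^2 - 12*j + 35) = (j - 7)/(j - 5)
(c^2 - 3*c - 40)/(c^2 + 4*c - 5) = (c - 8)/(c - 1)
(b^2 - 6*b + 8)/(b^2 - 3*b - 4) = (b - 2)/(b + 1)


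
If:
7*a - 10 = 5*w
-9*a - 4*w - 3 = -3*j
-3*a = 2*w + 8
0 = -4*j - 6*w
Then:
No Solution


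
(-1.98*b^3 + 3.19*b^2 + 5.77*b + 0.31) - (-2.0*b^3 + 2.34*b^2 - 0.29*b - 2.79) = 0.02*b^3 + 0.85*b^2 + 6.06*b + 3.1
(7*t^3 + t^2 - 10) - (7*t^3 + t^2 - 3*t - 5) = 3*t - 5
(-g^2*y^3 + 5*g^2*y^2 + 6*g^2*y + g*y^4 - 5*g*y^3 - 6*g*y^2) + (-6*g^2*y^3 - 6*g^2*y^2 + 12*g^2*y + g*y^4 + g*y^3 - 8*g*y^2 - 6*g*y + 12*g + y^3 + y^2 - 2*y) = -7*g^2*y^3 - g^2*y^2 + 18*g^2*y + 2*g*y^4 - 4*g*y^3 - 14*g*y^2 - 6*g*y + 12*g + y^3 + y^2 - 2*y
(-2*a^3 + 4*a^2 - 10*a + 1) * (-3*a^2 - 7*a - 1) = 6*a^5 + 2*a^4 + 4*a^3 + 63*a^2 + 3*a - 1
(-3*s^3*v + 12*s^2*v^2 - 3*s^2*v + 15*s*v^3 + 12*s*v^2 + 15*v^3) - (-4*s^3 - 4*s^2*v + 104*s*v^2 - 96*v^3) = -3*s^3*v + 4*s^3 + 12*s^2*v^2 + s^2*v + 15*s*v^3 - 92*s*v^2 + 111*v^3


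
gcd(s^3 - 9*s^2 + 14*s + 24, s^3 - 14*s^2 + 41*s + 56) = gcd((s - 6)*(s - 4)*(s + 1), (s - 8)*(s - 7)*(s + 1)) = s + 1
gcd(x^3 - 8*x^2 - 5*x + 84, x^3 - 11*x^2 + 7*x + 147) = x^2 - 4*x - 21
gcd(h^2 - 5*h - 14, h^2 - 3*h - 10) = h + 2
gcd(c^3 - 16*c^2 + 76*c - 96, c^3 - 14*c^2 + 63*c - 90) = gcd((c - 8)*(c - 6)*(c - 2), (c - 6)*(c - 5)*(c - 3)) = c - 6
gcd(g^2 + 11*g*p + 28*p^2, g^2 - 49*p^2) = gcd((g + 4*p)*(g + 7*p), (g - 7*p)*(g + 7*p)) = g + 7*p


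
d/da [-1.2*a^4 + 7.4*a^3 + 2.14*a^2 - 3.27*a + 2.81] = -4.8*a^3 + 22.2*a^2 + 4.28*a - 3.27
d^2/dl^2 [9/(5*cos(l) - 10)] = 9*(sin(l)^2 - 2*cos(l) + 1)/(5*(cos(l) - 2)^3)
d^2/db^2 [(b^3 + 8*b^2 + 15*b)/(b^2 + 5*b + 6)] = -12/(b^3 + 6*b^2 + 12*b + 8)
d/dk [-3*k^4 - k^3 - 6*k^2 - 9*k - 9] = -12*k^3 - 3*k^2 - 12*k - 9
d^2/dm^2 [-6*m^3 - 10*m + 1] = -36*m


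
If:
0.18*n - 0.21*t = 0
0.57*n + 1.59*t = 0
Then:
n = 0.00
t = 0.00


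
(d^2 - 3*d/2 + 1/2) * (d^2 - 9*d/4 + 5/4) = d^4 - 15*d^3/4 + 41*d^2/8 - 3*d + 5/8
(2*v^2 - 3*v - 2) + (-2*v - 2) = 2*v^2 - 5*v - 4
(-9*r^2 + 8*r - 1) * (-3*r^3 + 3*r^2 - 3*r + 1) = 27*r^5 - 51*r^4 + 54*r^3 - 36*r^2 + 11*r - 1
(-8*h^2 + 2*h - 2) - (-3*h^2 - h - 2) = -5*h^2 + 3*h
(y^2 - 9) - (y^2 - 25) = 16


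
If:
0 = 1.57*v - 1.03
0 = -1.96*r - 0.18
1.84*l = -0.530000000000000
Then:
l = -0.29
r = -0.09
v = 0.66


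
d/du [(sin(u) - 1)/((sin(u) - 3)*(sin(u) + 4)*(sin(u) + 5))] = (-2*sin(u)^3 - 3*sin(u)^2 + 12*sin(u) - 67)*cos(u)/((sin(u) - 3)^2*(sin(u) + 4)^2*(sin(u) + 5)^2)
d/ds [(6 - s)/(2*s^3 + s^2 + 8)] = (-2*s^3 - s^2 + 2*s*(s - 6)*(3*s + 1) - 8)/(2*s^3 + s^2 + 8)^2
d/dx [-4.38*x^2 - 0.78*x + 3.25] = -8.76*x - 0.78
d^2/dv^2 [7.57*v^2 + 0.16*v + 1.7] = 15.1400000000000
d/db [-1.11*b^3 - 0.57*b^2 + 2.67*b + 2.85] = -3.33*b^2 - 1.14*b + 2.67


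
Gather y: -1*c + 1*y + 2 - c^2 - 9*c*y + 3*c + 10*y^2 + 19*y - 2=-c^2 + 2*c + 10*y^2 + y*(20 - 9*c)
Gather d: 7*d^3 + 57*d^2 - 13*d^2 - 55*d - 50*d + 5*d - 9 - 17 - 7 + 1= 7*d^3 + 44*d^2 - 100*d - 32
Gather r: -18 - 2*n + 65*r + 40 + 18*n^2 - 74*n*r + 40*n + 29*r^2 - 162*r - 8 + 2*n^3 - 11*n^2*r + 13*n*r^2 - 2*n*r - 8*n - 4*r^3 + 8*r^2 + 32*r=2*n^3 + 18*n^2 + 30*n - 4*r^3 + r^2*(13*n + 37) + r*(-11*n^2 - 76*n - 65) + 14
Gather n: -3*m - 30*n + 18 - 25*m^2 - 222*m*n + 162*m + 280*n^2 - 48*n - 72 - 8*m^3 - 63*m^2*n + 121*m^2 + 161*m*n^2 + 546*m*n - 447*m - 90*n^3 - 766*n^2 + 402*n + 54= -8*m^3 + 96*m^2 - 288*m - 90*n^3 + n^2*(161*m - 486) + n*(-63*m^2 + 324*m + 324)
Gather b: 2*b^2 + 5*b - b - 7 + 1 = 2*b^2 + 4*b - 6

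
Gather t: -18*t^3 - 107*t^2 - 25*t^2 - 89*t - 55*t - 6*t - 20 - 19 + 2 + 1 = -18*t^3 - 132*t^2 - 150*t - 36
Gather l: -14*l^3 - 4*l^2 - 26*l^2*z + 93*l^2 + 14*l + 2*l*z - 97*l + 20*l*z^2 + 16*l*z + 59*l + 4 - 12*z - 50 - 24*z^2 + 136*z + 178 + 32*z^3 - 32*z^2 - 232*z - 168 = -14*l^3 + l^2*(89 - 26*z) + l*(20*z^2 + 18*z - 24) + 32*z^3 - 56*z^2 - 108*z - 36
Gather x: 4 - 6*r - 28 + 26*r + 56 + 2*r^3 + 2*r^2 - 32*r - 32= 2*r^3 + 2*r^2 - 12*r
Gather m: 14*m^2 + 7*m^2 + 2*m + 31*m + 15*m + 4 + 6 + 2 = 21*m^2 + 48*m + 12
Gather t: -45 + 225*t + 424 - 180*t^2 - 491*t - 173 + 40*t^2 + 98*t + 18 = -140*t^2 - 168*t + 224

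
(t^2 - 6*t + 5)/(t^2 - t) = (t - 5)/t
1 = 1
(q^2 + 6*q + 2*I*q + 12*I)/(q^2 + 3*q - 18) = (q + 2*I)/(q - 3)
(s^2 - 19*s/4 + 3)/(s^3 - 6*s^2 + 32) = (s - 3/4)/(s^2 - 2*s - 8)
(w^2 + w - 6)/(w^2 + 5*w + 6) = (w - 2)/(w + 2)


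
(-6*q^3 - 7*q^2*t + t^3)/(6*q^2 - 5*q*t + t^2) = (-2*q^2 - 3*q*t - t^2)/(2*q - t)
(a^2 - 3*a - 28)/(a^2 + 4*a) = (a - 7)/a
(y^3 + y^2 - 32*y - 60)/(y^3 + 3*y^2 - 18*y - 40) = (y - 6)/(y - 4)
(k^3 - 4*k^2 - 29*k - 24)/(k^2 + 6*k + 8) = (k^3 - 4*k^2 - 29*k - 24)/(k^2 + 6*k + 8)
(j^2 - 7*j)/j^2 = (j - 7)/j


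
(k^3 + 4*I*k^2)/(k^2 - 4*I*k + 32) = k^2/(k - 8*I)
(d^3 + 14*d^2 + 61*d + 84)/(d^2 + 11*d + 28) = d + 3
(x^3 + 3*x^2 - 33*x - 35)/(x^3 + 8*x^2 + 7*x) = (x - 5)/x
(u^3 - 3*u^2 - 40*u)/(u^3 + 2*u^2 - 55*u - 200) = u/(u + 5)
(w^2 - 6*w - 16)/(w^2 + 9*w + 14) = (w - 8)/(w + 7)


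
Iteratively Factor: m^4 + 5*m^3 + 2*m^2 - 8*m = (m)*(m^3 + 5*m^2 + 2*m - 8) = m*(m - 1)*(m^2 + 6*m + 8) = m*(m - 1)*(m + 2)*(m + 4)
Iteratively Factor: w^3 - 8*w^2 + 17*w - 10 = (w - 1)*(w^2 - 7*w + 10) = (w - 5)*(w - 1)*(w - 2)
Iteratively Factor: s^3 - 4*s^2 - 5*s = (s - 5)*(s^2 + s) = s*(s - 5)*(s + 1)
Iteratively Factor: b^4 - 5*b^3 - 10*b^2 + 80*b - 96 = (b - 2)*(b^3 - 3*b^2 - 16*b + 48) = (b - 3)*(b - 2)*(b^2 - 16) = (b - 4)*(b - 3)*(b - 2)*(b + 4)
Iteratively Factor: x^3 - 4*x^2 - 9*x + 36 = (x - 3)*(x^2 - x - 12) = (x - 4)*(x - 3)*(x + 3)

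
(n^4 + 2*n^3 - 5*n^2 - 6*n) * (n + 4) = n^5 + 6*n^4 + 3*n^3 - 26*n^2 - 24*n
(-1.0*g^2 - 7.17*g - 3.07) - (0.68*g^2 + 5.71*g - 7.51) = -1.68*g^2 - 12.88*g + 4.44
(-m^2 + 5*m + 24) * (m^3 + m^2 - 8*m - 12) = -m^5 + 4*m^4 + 37*m^3 - 4*m^2 - 252*m - 288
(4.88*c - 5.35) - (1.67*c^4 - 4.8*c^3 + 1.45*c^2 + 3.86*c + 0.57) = -1.67*c^4 + 4.8*c^3 - 1.45*c^2 + 1.02*c - 5.92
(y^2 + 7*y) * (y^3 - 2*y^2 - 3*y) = y^5 + 5*y^4 - 17*y^3 - 21*y^2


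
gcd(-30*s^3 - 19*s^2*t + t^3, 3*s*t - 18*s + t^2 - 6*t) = 3*s + t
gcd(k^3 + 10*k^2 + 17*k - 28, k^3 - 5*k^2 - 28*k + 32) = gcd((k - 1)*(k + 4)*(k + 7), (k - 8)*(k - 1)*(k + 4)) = k^2 + 3*k - 4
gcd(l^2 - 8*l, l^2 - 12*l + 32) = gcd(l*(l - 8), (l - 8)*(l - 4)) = l - 8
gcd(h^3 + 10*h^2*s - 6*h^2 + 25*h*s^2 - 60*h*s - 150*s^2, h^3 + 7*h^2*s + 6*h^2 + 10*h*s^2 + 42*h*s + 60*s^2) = h + 5*s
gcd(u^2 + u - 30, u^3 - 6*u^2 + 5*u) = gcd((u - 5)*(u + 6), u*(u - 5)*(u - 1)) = u - 5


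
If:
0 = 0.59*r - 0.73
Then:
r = 1.24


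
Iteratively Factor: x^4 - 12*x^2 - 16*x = (x + 2)*(x^3 - 2*x^2 - 8*x) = x*(x + 2)*(x^2 - 2*x - 8) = x*(x + 2)^2*(x - 4)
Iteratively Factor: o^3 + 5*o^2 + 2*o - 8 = (o + 2)*(o^2 + 3*o - 4) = (o - 1)*(o + 2)*(o + 4)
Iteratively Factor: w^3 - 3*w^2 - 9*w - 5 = (w + 1)*(w^2 - 4*w - 5) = (w + 1)^2*(w - 5)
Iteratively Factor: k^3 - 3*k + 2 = (k - 1)*(k^2 + k - 2) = (k - 1)*(k + 2)*(k - 1)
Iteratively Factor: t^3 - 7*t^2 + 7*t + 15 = (t - 3)*(t^2 - 4*t - 5) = (t - 5)*(t - 3)*(t + 1)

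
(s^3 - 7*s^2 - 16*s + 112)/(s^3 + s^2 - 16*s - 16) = (s - 7)/(s + 1)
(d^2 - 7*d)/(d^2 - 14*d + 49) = d/(d - 7)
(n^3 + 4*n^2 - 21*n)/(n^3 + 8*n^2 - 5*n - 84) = n/(n + 4)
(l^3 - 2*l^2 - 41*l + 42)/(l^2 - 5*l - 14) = (l^2 + 5*l - 6)/(l + 2)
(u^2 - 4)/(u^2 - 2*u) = (u + 2)/u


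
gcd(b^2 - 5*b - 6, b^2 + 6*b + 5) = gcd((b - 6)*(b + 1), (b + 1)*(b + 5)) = b + 1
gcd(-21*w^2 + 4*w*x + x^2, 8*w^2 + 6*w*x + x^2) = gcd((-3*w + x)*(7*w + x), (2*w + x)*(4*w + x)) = 1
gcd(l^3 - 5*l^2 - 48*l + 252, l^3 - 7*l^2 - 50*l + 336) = l^2 + l - 42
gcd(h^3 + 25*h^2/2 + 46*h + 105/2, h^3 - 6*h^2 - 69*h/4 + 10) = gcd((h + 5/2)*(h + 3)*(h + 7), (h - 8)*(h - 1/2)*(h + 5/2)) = h + 5/2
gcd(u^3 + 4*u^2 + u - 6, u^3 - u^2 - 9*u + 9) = u^2 + 2*u - 3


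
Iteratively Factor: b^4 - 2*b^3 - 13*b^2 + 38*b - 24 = (b - 2)*(b^3 - 13*b + 12) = (b - 2)*(b + 4)*(b^2 - 4*b + 3) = (b - 2)*(b - 1)*(b + 4)*(b - 3)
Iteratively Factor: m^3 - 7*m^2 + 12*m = (m - 3)*(m^2 - 4*m) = (m - 4)*(m - 3)*(m)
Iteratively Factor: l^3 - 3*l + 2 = (l - 1)*(l^2 + l - 2) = (l - 1)*(l + 2)*(l - 1)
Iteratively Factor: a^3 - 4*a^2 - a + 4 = (a + 1)*(a^2 - 5*a + 4) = (a - 4)*(a + 1)*(a - 1)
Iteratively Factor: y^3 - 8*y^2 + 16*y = (y)*(y^2 - 8*y + 16) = y*(y - 4)*(y - 4)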